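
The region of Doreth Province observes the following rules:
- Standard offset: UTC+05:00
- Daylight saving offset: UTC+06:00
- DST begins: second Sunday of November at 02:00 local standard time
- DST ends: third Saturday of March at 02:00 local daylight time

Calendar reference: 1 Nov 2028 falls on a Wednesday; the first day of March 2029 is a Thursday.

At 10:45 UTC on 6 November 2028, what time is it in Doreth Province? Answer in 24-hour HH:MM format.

15:45

1 November 2028 is a Wednesday, so the first Sunday is November 5 and the second is November 12.
1 March 2029 is a Thursday, so the first Saturday is March 3 and the third is March 17.
At the standard offset (UTC+05:00), 10:45 UTC + 5h = 15:45 Doreth Province standard time.
The standard-time date in Doreth Province, 6 November 2028, does not fall between 12 November 2028 and 17 March 2029, so daylight saving is not in effect and Doreth Province is at UTC+05:00.
10:45 UTC + 5h = 15:45 local.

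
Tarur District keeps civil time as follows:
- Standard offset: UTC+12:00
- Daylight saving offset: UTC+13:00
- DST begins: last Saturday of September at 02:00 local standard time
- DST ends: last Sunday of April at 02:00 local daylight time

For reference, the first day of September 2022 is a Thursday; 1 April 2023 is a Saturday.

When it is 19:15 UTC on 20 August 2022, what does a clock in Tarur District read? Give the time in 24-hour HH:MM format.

1 September 2022 is a Thursday, so Saturdays fall on 3, 10, 17, 24; the last is September 24.
1 April 2023 is a Saturday, so Sundays fall on 2, 9, 16, 23, 30; the last is April 30.
At the standard offset (UTC+12:00), 19:15 UTC + 12h = 07:15 Tarur District standard time (rolling into the next day, 21 August 2022).
The standard-time date in Tarur District, 21 August 2022, is outside the daylight-saving period (24 September 2022 – 30 April 2023), so Tarur District is on standard time, UTC+12:00.
19:15 UTC + 12h = 07:15 local (rolling into the next day, 21 August 2022).

07:15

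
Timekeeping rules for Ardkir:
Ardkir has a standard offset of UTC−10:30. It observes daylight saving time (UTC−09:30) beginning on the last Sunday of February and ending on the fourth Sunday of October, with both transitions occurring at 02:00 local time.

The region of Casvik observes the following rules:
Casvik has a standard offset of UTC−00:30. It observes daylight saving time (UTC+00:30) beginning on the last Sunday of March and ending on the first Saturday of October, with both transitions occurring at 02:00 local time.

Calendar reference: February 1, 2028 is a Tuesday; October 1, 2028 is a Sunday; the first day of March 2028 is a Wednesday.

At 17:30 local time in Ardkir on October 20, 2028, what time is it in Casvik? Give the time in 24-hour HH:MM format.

1 February 2028 is a Tuesday, so Sundays fall on 6, 13, 20, 27; the last is February 27.
1 October 2028 is a Sunday, so the first Sunday is October 1 and the fourth is October 22.
October 20, 2028 falls between 27 February and 22 October, so daylight saving is in effect and Ardkir is at UTC−09:30.
17:30 Ardkir + 9h30m = 03:00 UTC (rolling into the next day, 21 October 2028).
1 March 2028 is a Wednesday, so Sundays fall on 5, 12, 19, 26; the last is March 26.
1 October 2028 is a Sunday, so the first Saturday is October 7.
At the standard offset (UTC−00:30), 03:00 UTC − 0h30m = 02:30 Casvik standard time.
Daylight saving runs 26 March – 7 October; the standard-time date in Casvik, October 21, 2028, is outside that window, so Casvik is on standard time at UTC−00:30.
03:00 UTC − 0h30m = 02:30 Casvik.

02:30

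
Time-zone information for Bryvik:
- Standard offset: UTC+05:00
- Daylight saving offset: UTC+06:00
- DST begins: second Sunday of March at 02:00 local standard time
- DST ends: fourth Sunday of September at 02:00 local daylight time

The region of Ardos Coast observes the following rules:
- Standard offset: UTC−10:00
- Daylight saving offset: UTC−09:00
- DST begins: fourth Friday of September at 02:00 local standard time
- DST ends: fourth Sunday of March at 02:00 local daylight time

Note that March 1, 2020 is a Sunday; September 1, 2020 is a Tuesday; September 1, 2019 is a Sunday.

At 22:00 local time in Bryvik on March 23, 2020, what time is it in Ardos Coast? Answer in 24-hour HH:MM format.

1 March 2020 is a Sunday, so the first Sunday is March 1 and the second is March 8.
1 September 2020 is a Tuesday, so the first Sunday is September 6 and the fourth is September 27.
March 23, 2020 falls between 8 March and 27 September, so daylight saving is in effect and Bryvik is at UTC+06:00.
22:00 Bryvik − 6h = 16:00 UTC.
1 September 2019 is a Sunday, so the first Friday is September 6 and the fourth is September 27.
1 March 2020 is a Sunday, so the first Sunday is March 1 and the fourth is March 22.
At the standard offset (UTC−10:00), 16:00 UTC − 10h = 06:00 Ardos Coast standard time.
The standard-time date in Ardos Coast, March 23, 2020, is outside the daylight-saving period (27 September 2019 – 22 March 2020), so Ardos Coast is on standard time, UTC−10:00.
16:00 UTC − 10h = 06:00 Ardos Coast.

06:00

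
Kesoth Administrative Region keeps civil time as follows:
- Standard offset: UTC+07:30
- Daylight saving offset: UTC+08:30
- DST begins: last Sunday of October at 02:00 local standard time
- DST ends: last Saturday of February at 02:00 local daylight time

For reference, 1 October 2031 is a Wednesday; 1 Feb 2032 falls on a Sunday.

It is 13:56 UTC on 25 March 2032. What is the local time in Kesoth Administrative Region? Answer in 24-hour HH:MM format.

1 October 2031 is a Wednesday, so Sundays fall on 5, 12, 19, 26; the last is October 26.
1 February 2032 is a Sunday, so Saturdays fall on 7, 14, 21, 28; the last is February 28.
At the standard offset (UTC+07:30), 13:56 UTC + 7h30m = 21:26 Kesoth Administrative Region standard time.
The standard-time date in Kesoth Administrative Region, 25 March 2032, does not fall between 26 October 2031 and 28 February 2032, so daylight saving is not in effect and Kesoth Administrative Region is at UTC+07:30.
13:56 UTC + 7h30m = 21:26 local.

21:26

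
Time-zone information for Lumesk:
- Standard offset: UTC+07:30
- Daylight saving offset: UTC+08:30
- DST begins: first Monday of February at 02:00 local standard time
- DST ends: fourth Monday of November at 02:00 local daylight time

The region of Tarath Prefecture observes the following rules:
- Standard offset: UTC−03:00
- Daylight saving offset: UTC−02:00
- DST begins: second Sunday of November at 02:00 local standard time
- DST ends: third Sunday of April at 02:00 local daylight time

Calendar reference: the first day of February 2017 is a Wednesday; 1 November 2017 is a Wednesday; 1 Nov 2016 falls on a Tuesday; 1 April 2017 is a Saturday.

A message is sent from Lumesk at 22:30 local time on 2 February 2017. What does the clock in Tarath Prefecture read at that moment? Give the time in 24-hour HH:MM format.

13:00

1 February 2017 is a Wednesday, so the first Monday is February 6.
1 November 2017 is a Wednesday, so the first Monday is November 6 and the fourth is November 27.
2 February 2017 is outside the daylight-saving period (6 February – 27 November), so Lumesk is on standard time, UTC+07:30.
22:30 Lumesk − 7h30m = 15:00 UTC.
1 November 2016 is a Tuesday, so the first Sunday is November 6 and the second is November 13.
1 April 2017 is a Saturday, so the first Sunday is April 2 and the third is April 16.
At the standard offset (UTC−03:00), 15:00 UTC − 3h = 12:00 Tarath Prefecture standard time.
Daylight saving runs 13 November 2016 – 16 April 2017; the standard-time date in Tarath Prefecture, 2 February 2017, is inside that window, so Tarath Prefecture is at UTC−02:00.
15:00 UTC − 2h = 13:00 Tarath Prefecture.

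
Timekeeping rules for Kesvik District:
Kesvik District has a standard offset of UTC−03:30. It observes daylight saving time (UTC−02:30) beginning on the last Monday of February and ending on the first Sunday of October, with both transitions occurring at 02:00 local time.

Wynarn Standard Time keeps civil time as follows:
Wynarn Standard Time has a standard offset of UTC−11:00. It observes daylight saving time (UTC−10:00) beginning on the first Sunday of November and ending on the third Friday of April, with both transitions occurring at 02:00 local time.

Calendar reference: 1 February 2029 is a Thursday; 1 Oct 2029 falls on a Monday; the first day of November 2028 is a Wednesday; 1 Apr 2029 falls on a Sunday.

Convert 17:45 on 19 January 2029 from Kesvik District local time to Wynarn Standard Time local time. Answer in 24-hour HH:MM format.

11:15

1 February 2029 is a Thursday, so Mondays fall on 5, 12, 19, 26; the last is February 26.
1 October 2029 is a Monday, so the first Sunday is October 7.
Daylight saving runs 26 February – 7 October; 19 January 2029 is outside that window, so Kesvik District is on standard time at UTC−03:30.
17:45 Kesvik District + 3h30m = 21:15 UTC.
1 November 2028 is a Wednesday, so the first Sunday is November 5.
1 April 2029 is a Sunday, so the first Friday is April 6 and the third is April 20.
At the standard offset (UTC−11:00), 21:15 UTC − 11h = 10:15 Wynarn Standard Time standard time.
The standard-time date in Wynarn Standard Time, 19 January 2029, lies within the daylight-saving period (5 November 2028 – 20 April 2029), so Wynarn Standard Time is on daylight time, UTC−10:00.
21:15 UTC − 10h = 11:15 Wynarn Standard Time.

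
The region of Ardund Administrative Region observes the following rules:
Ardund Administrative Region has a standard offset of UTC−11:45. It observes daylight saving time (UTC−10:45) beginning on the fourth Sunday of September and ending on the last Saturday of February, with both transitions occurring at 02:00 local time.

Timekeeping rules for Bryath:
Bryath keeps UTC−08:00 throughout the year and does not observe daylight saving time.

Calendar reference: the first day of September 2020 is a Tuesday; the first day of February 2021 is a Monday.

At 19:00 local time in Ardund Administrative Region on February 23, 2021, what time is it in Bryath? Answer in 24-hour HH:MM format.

21:45

1 September 2020 is a Tuesday, so the first Sunday is September 6 and the fourth is September 27.
1 February 2021 is a Monday, so Saturdays fall on 6, 13, 20, 27; the last is February 27.
Daylight saving runs 27 September 2020 – 27 February 2021; February 23, 2021 is inside that window, so Ardund Administrative Region is at UTC−10:45.
19:00 Ardund Administrative Region + 10h45m = 05:45 UTC (rolling into the next day, 24 February 2021).
Bryath stays on UTC−08:00 all year.
05:45 UTC − 8h = 21:45 Bryath (rolling into the previous day, 23 February 2021).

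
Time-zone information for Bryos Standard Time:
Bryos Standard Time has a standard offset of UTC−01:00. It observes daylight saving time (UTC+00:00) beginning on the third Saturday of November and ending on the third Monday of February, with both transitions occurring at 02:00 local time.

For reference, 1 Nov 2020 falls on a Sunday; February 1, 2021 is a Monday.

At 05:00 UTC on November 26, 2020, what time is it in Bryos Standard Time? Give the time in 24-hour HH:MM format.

1 November 2020 is a Sunday, so the first Saturday is November 7 and the third is November 21.
1 February 2021 is a Monday, so the first Monday is February 1 and the third is February 15.
At the standard offset (UTC−01:00), 05:00 UTC − 1h = 04:00 Bryos Standard Time standard time.
Daylight saving runs 21 November 2020 – 15 February 2021; the standard-time date in Bryos Standard Time, November 26, 2020, is inside that window, so Bryos Standard Time is at UTC+00:00.
05:00 UTC + 0h = 05:00 local.

05:00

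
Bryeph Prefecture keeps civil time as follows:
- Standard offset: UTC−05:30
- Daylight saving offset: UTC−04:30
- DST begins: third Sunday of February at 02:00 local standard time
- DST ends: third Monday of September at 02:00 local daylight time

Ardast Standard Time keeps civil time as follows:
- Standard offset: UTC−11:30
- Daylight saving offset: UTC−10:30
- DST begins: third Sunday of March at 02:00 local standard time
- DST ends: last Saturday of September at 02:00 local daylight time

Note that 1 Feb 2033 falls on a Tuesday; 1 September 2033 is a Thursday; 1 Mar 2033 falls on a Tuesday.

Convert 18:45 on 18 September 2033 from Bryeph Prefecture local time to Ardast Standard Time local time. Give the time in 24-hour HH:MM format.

12:45

1 February 2033 is a Tuesday, so the first Sunday is February 6 and the third is February 20.
1 September 2033 is a Thursday, so the first Monday is September 5 and the third is September 19.
Daylight saving runs 20 February – 19 September; 18 September 2033 is inside that window, so Bryeph Prefecture is at UTC−04:30.
18:45 Bryeph Prefecture + 4h30m = 23:15 UTC.
1 March 2033 is a Tuesday, so the first Sunday is March 6 and the third is March 20.
1 September 2033 is a Thursday, so Saturdays fall on 3, 10, 17, 24; the last is September 24.
At the standard offset (UTC−11:30), 23:15 UTC − 11h30m = 11:45 Ardast Standard Time standard time.
The standard-time date in Ardast Standard Time, 18 September 2033, lies within the daylight-saving period (20 March – 24 September), so Ardast Standard Time is on daylight time, UTC−10:30.
23:15 UTC − 10h30m = 12:45 Ardast Standard Time.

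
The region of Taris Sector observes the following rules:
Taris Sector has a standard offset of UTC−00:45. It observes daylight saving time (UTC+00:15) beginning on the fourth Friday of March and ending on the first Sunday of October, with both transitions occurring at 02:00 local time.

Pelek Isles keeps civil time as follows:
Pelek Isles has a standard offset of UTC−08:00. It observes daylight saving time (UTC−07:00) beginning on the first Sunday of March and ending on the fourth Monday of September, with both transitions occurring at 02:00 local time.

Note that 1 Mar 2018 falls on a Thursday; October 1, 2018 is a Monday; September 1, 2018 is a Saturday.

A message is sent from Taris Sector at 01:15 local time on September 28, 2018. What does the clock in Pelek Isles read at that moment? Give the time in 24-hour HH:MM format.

17:00

1 March 2018 is a Thursday, so the first Friday is March 2 and the fourth is March 23.
1 October 2018 is a Monday, so the first Sunday is October 7.
Daylight saving runs 23 March – 7 October; September 28, 2018 is inside that window, so Taris Sector is at UTC+00:15.
01:15 Taris Sector − 0h15m = 01:00 UTC.
1 March 2018 is a Thursday, so the first Sunday is March 4.
1 September 2018 is a Saturday, so the first Monday is September 3 and the fourth is September 24.
At the standard offset (UTC−08:00), 01:00 UTC − 8h = 17:00 Pelek Isles standard time (rolling into the previous day, 27 September 2018).
Daylight saving runs 4 March – 24 September; the standard-time date in Pelek Isles, September 27, 2018, is outside that window, so Pelek Isles is on standard time at UTC−08:00.
01:00 UTC − 8h = 17:00 Pelek Isles (rolling into the previous day, 27 September 2018).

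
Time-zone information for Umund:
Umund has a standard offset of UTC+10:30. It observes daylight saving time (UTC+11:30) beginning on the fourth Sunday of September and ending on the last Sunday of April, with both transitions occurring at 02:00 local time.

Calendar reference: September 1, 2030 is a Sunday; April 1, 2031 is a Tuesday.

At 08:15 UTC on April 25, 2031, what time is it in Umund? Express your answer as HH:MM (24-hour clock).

19:45

1 September 2030 is a Sunday, so the first Sunday is September 1 and the fourth is September 22.
1 April 2031 is a Tuesday, so Sundays fall on 6, 13, 20, 27; the last is April 27.
At the standard offset (UTC+10:30), 08:15 UTC + 10h30m = 18:45 Umund standard time.
The standard-time date in Umund, April 25, 2031, falls between 22 September 2030 and 27 April 2031, so daylight saving is in effect and Umund is at UTC+11:30.
08:15 UTC + 11h30m = 19:45 local.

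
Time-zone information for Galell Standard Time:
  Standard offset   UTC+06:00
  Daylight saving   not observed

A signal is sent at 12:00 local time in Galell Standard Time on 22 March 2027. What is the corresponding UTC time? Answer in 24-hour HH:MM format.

Galell Standard Time stays on UTC+06:00 all year.
12:00 local − 6h = 06:00 UTC.

06:00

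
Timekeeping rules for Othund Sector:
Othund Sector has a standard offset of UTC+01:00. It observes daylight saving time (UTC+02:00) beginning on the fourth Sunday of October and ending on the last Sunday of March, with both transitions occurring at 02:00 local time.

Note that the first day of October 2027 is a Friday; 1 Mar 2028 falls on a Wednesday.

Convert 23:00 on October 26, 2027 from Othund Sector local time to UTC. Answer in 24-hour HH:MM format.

1 October 2027 is a Friday, so the first Sunday is October 3 and the fourth is October 24.
1 March 2028 is a Wednesday, so Sundays fall on 5, 12, 19, 26; the last is March 26.
October 26, 2027 lies within the daylight-saving period (24 October 2027 – 26 March 2028), so Othund Sector is on daylight time, UTC+02:00.
23:00 local − 2h = 21:00 UTC.

21:00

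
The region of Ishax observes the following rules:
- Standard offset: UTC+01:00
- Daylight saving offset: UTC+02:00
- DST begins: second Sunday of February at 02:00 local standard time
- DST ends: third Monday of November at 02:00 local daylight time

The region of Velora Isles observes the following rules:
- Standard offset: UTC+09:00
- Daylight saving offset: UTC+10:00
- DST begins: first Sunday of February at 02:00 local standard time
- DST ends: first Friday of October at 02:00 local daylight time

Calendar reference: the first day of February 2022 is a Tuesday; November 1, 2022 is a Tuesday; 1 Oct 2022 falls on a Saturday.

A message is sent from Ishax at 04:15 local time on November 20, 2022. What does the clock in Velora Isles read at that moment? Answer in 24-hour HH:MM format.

1 February 2022 is a Tuesday, so the first Sunday is February 6 and the second is February 13.
1 November 2022 is a Tuesday, so the first Monday is November 7 and the third is November 21.
November 20, 2022 lies within the daylight-saving period (13 February – 21 November), so Ishax is on daylight time, UTC+02:00.
04:15 Ishax − 2h = 02:15 UTC.
1 February 2022 is a Tuesday, so the first Sunday is February 6.
1 October 2022 is a Saturday, so the first Friday is October 7.
At the standard offset (UTC+09:00), 02:15 UTC + 9h = 11:15 Velora Isles standard time.
The standard-time date in Velora Isles, November 20, 2022, does not fall between 6 February and 7 October, so daylight saving is not in effect and Velora Isles is at UTC+09:00.
02:15 UTC + 9h = 11:15 Velora Isles.

11:15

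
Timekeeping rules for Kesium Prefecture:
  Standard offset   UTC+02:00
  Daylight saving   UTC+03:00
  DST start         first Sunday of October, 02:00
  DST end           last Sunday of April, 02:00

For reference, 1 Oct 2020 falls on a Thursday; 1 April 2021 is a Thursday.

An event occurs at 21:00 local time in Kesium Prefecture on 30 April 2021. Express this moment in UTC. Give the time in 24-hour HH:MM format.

19:00

1 October 2020 is a Thursday, so the first Sunday is October 4.
1 April 2021 is a Thursday, so Sundays fall on 4, 11, 18, 25; the last is April 25.
Daylight saving runs 4 October 2020 – 25 April 2021; 30 April 2021 is outside that window, so Kesium Prefecture is on standard time at UTC+02:00.
21:00 local − 2h = 19:00 UTC.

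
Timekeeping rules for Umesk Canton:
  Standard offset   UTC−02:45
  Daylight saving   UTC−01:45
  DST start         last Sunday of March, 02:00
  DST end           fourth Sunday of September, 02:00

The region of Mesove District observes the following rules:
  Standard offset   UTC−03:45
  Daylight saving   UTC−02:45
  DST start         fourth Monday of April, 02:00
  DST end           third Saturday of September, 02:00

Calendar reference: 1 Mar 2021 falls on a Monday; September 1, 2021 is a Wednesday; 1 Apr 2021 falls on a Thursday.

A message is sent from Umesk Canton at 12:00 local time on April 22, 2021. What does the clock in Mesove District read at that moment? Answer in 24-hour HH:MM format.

1 March 2021 is a Monday, so Sundays fall on 7, 14, 21, 28; the last is March 28.
1 September 2021 is a Wednesday, so the first Sunday is September 5 and the fourth is September 26.
April 22, 2021 lies within the daylight-saving period (28 March – 26 September), so Umesk Canton is on daylight time, UTC−01:45.
12:00 Umesk Canton + 1h45m = 13:45 UTC.
1 April 2021 is a Thursday, so the first Monday is April 5 and the fourth is April 26.
1 September 2021 is a Wednesday, so the first Saturday is September 4 and the third is September 18.
At the standard offset (UTC−03:45), 13:45 UTC − 3h45m = 10:00 Mesove District standard time.
The standard-time date in Mesove District, April 22, 2021, is outside the daylight-saving period (26 April – 18 September), so Mesove District is on standard time, UTC−03:45.
13:45 UTC − 3h45m = 10:00 Mesove District.

10:00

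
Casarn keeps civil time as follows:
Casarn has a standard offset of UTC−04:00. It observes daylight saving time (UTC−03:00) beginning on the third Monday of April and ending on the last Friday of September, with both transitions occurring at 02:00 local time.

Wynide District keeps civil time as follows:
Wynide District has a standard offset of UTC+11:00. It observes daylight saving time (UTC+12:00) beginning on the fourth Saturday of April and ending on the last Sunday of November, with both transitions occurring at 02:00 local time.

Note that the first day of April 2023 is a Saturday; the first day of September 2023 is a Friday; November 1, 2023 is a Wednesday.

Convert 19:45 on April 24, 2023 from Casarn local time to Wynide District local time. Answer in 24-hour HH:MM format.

1 April 2023 is a Saturday, so the first Monday is April 3 and the third is April 17.
1 September 2023 is a Friday, so Fridays fall on 1, 8, 15, 22, 29; the last is September 29.
April 24, 2023 lies within the daylight-saving period (17 April – 29 September), so Casarn is on daylight time, UTC−03:00.
19:45 Casarn + 3h = 22:45 UTC.
1 April 2023 is a Saturday, so the first Saturday is April 1 and the fourth is April 22.
1 November 2023 is a Wednesday, so Sundays fall on 5, 12, 19, 26; the last is November 26.
At the standard offset (UTC+11:00), 22:45 UTC + 11h = 09:45 Wynide District standard time (rolling into the next day, 25 April 2023).
The standard-time date in Wynide District, April 25, 2023, lies within the daylight-saving period (22 April – 26 November), so Wynide District is on daylight time, UTC+12:00.
22:45 UTC + 12h = 10:45 Wynide District (rolling into the next day, 25 April 2023).

10:45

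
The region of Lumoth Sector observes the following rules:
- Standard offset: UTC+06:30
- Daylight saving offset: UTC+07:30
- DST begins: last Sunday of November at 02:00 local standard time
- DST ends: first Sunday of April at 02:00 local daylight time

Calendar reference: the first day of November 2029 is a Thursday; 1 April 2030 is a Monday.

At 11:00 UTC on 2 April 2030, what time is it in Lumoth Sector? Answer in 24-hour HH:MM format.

18:30

1 November 2029 is a Thursday, so Sundays fall on 4, 11, 18, 25; the last is November 25.
1 April 2030 is a Monday, so the first Sunday is April 7.
At the standard offset (UTC+06:30), 11:00 UTC + 6h30m = 17:30 Lumoth Sector standard time.
Daylight saving runs 25 November 2029 – 7 April 2030; the standard-time date in Lumoth Sector, 2 April 2030, is inside that window, so Lumoth Sector is at UTC+07:30.
11:00 UTC + 7h30m = 18:30 local.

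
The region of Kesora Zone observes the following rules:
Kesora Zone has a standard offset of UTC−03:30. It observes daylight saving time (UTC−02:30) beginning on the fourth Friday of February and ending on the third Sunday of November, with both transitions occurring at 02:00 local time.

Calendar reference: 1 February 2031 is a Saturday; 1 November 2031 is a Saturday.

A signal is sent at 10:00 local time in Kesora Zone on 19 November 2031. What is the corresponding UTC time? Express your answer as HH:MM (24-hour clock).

13:30

1 February 2031 is a Saturday, so the first Friday is February 7 and the fourth is February 28.
1 November 2031 is a Saturday, so the first Sunday is November 2 and the third is November 16.
19 November 2031 does not fall between 28 February and 16 November, so daylight saving is not in effect and Kesora Zone is at UTC−03:30.
10:00 local + 3h30m = 13:30 UTC.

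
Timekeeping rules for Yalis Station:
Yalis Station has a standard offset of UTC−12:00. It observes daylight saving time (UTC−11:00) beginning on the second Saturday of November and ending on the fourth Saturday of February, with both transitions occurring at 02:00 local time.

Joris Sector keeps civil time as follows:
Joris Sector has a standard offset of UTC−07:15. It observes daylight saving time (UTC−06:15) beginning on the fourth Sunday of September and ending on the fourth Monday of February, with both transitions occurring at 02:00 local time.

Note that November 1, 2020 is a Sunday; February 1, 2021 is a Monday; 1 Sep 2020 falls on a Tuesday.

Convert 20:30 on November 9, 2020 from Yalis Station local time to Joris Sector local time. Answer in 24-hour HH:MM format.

1 November 2020 is a Sunday, so the first Saturday is November 7 and the second is November 14.
1 February 2021 is a Monday, so the first Saturday is February 6 and the fourth is February 27.
November 9, 2020 is outside the daylight-saving period (14 November 2020 – 27 February 2021), so Yalis Station is on standard time, UTC−12:00.
20:30 Yalis Station + 12h = 08:30 UTC (rolling into the next day, 10 November 2020).
1 September 2020 is a Tuesday, so the first Sunday is September 6 and the fourth is September 27.
1 February 2021 is a Monday, so the first Monday is February 1 and the fourth is February 22.
At the standard offset (UTC−07:15), 08:30 UTC − 7h15m = 01:15 Joris Sector standard time.
The standard-time date in Joris Sector, November 10, 2020, lies within the daylight-saving period (27 September 2020 – 22 February 2021), so Joris Sector is on daylight time, UTC−06:15.
08:30 UTC − 6h15m = 02:15 Joris Sector.

02:15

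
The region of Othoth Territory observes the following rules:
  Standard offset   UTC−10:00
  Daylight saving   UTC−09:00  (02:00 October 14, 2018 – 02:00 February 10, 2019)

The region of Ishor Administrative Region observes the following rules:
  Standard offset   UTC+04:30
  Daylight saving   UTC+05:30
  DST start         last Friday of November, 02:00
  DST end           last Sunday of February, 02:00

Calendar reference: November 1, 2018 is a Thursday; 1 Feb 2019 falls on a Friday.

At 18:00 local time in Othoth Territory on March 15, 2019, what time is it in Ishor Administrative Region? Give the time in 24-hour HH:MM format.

March 15, 2019 does not fall between 14 October 2018 and 10 February 2019, so daylight saving is not in effect and Othoth Territory is at UTC−10:00.
18:00 Othoth Territory + 10h = 04:00 UTC (rolling into the next day, 16 March 2019).
1 November 2018 is a Thursday, so Fridays fall on 2, 9, 16, 23, 30; the last is November 30.
1 February 2019 is a Friday, so Sundays fall on 3, 10, 17, 24; the last is February 24.
At the standard offset (UTC+04:30), 04:00 UTC + 4h30m = 08:30 Ishor Administrative Region standard time.
Daylight saving runs 30 November 2018 – 24 February 2019; the standard-time date in Ishor Administrative Region, March 16, 2019, is outside that window, so Ishor Administrative Region is on standard time at UTC+04:30.
04:00 UTC + 4h30m = 08:30 Ishor Administrative Region.

08:30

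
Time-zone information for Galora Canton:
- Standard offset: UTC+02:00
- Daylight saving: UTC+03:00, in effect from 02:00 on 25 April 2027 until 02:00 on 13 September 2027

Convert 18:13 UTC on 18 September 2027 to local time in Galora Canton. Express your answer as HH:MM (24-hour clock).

At the standard offset (UTC+02:00), 18:13 UTC + 2h = 20:13 Galora Canton standard time.
Daylight saving runs 25 April – 13 September; the standard-time date in Galora Canton, 18 September 2027, is outside that window, so Galora Canton is on standard time at UTC+02:00.
18:13 UTC + 2h = 20:13 local.

20:13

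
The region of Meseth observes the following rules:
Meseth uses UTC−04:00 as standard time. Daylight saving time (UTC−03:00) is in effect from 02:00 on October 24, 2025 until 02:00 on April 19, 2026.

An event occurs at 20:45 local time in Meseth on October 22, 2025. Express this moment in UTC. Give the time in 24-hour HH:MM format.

October 22, 2025 does not fall between 24 October 2025 and 19 April 2026, so daylight saving is not in effect and Meseth is at UTC−04:00.
20:45 local + 4h = 00:45 UTC (rolling into the next day, 23 October 2025).

00:45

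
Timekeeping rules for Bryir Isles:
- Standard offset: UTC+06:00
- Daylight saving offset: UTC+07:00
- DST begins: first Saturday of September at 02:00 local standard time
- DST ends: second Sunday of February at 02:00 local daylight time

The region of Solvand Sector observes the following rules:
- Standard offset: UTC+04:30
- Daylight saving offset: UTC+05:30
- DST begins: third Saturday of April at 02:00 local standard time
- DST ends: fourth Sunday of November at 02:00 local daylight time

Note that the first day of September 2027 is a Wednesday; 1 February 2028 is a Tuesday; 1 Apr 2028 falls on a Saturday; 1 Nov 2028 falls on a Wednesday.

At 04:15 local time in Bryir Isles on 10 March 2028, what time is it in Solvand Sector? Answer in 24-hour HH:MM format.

02:45

1 September 2027 is a Wednesday, so the first Saturday is September 4.
1 February 2028 is a Tuesday, so the first Sunday is February 6 and the second is February 13.
10 March 2028 does not fall between 4 September 2027 and 13 February 2028, so daylight saving is not in effect and Bryir Isles is at UTC+06:00.
04:15 Bryir Isles − 6h = 22:15 UTC (rolling into the previous day, 9 March 2028).
1 April 2028 is a Saturday, so the first Saturday is April 1 and the third is April 15.
1 November 2028 is a Wednesday, so the first Sunday is November 5 and the fourth is November 26.
At the standard offset (UTC+04:30), 22:15 UTC + 4h30m = 02:45 Solvand Sector standard time (rolling into the next day, 10 March 2028).
Daylight saving runs 15 April – 26 November; the standard-time date in Solvand Sector, 10 March 2028, is outside that window, so Solvand Sector is on standard time at UTC+04:30.
22:15 UTC + 4h30m = 02:45 Solvand Sector (rolling into the next day, 10 March 2028).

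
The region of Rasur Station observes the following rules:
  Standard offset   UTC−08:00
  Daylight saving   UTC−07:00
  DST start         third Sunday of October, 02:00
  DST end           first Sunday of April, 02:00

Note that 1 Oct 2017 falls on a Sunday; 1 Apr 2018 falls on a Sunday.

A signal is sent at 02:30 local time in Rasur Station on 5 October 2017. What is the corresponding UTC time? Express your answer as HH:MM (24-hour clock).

10:30

1 October 2017 is a Sunday, so the first Sunday is October 1 and the third is October 15.
1 April 2018 is a Sunday, so the first Sunday is April 1.
5 October 2017 is outside the daylight-saving period (15 October 2017 – 1 April 2018), so Rasur Station is on standard time, UTC−08:00.
02:30 local + 8h = 10:30 UTC.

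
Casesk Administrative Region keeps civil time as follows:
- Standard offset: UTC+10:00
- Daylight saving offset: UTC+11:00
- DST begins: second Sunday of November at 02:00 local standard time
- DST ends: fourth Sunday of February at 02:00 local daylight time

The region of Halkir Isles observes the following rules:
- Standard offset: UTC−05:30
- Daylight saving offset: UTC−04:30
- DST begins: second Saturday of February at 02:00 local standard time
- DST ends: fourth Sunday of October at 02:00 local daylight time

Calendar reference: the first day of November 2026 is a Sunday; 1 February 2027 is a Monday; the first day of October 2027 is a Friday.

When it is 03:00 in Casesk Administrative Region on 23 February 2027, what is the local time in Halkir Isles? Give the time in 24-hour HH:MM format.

1 November 2026 is a Sunday, so the first Sunday is November 1 and the second is November 8.
1 February 2027 is a Monday, so the first Sunday is February 7 and the fourth is February 28.
23 February 2027 lies within the daylight-saving period (8 November 2026 – 28 February 2027), so Casesk Administrative Region is on daylight time, UTC+11:00.
03:00 Casesk Administrative Region − 11h = 16:00 UTC (rolling into the previous day, 22 February 2027).
1 February 2027 is a Monday, so the first Saturday is February 6 and the second is February 13.
1 October 2027 is a Friday, so the first Sunday is October 3 and the fourth is October 24.
At the standard offset (UTC−05:30), 16:00 UTC − 5h30m = 10:30 Halkir Isles standard time.
Daylight saving runs 13 February – 24 October; the standard-time date in Halkir Isles, 22 February 2027, is inside that window, so Halkir Isles is at UTC−04:30.
16:00 UTC − 4h30m = 11:30 Halkir Isles.

11:30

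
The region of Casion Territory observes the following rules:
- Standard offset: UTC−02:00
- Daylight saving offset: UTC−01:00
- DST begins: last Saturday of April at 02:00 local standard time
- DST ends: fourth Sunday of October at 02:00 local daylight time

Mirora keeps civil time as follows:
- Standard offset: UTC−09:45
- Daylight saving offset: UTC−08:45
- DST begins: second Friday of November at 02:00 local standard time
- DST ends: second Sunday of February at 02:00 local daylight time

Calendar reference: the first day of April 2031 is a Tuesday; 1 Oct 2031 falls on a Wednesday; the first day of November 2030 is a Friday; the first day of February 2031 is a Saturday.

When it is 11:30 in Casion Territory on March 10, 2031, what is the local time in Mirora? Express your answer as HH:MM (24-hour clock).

03:45

1 April 2031 is a Tuesday, so Saturdays fall on 5, 12, 19, 26; the last is April 26.
1 October 2031 is a Wednesday, so the first Sunday is October 5 and the fourth is October 26.
March 10, 2031 does not fall between 26 April and 26 October, so daylight saving is not in effect and Casion Territory is at UTC−02:00.
11:30 Casion Territory + 2h = 13:30 UTC.
1 November 2030 is a Friday, so the first Friday is November 1 and the second is November 8.
1 February 2031 is a Saturday, so the first Sunday is February 2 and the second is February 9.
At the standard offset (UTC−09:45), 13:30 UTC − 9h45m = 03:45 Mirora standard time.
Daylight saving runs 8 November 2030 – 9 February 2031; the standard-time date in Mirora, March 10, 2031, is outside that window, so Mirora is on standard time at UTC−09:45.
13:30 UTC − 9h45m = 03:45 Mirora.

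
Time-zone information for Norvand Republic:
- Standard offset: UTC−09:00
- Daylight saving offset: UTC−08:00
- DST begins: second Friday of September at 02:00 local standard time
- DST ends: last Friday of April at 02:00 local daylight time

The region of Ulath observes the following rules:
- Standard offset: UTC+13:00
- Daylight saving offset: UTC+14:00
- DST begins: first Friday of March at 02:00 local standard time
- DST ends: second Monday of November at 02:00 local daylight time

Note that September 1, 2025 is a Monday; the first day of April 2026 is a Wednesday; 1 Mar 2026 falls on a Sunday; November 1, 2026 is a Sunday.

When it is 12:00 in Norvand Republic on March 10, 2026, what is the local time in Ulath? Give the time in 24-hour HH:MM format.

10:00

1 September 2025 is a Monday, so the first Friday is September 5 and the second is September 12.
1 April 2026 is a Wednesday, so Fridays fall on 3, 10, 17, 24; the last is April 24.
March 10, 2026 lies within the daylight-saving period (12 September 2025 – 24 April 2026), so Norvand Republic is on daylight time, UTC−08:00.
12:00 Norvand Republic + 8h = 20:00 UTC.
1 March 2026 is a Sunday, so the first Friday is March 6.
1 November 2026 is a Sunday, so the first Monday is November 2 and the second is November 9.
At the standard offset (UTC+13:00), 20:00 UTC + 13h = 09:00 Ulath standard time (rolling into the next day, 11 March 2026).
The standard-time date in Ulath, March 11, 2026, falls between 6 March and 9 November, so daylight saving is in effect and Ulath is at UTC+14:00.
20:00 UTC + 14h = 10:00 Ulath (rolling into the next day, 11 March 2026).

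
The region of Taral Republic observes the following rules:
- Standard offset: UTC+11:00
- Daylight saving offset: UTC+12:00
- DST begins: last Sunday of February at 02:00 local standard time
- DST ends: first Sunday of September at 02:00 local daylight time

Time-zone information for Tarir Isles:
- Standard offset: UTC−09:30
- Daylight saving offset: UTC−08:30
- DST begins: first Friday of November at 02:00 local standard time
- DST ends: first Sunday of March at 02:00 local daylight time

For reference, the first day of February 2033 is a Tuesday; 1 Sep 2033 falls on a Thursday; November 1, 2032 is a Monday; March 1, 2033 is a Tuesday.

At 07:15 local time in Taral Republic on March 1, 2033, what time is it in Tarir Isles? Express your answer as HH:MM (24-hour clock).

10:45

1 February 2033 is a Tuesday, so Sundays fall on 6, 13, 20, 27; the last is February 27.
1 September 2033 is a Thursday, so the first Sunday is September 4.
Daylight saving runs 27 February – 4 September; March 1, 2033 is inside that window, so Taral Republic is at UTC+12:00.
07:15 Taral Republic − 12h = 19:15 UTC (rolling into the previous day, 28 February 2033).
1 November 2032 is a Monday, so the first Friday is November 5.
1 March 2033 is a Tuesday, so the first Sunday is March 6.
At the standard offset (UTC−09:30), 19:15 UTC − 9h30m = 09:45 Tarir Isles standard time.
Daylight saving runs 5 November 2032 – 6 March 2033; the standard-time date in Tarir Isles, February 28, 2033, is inside that window, so Tarir Isles is at UTC−08:30.
19:15 UTC − 8h30m = 10:45 Tarir Isles.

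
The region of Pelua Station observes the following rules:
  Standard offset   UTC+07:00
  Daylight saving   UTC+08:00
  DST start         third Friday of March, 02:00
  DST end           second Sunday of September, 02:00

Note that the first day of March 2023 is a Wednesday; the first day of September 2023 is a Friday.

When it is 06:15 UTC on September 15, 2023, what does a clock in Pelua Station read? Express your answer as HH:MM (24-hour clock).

1 March 2023 is a Wednesday, so the first Friday is March 3 and the third is March 17.
1 September 2023 is a Friday, so the first Sunday is September 3 and the second is September 10.
At the standard offset (UTC+07:00), 06:15 UTC + 7h = 13:15 Pelua Station standard time.
The standard-time date in Pelua Station, September 15, 2023, does not fall between 17 March and 10 September, so daylight saving is not in effect and Pelua Station is at UTC+07:00.
06:15 UTC + 7h = 13:15 local.

13:15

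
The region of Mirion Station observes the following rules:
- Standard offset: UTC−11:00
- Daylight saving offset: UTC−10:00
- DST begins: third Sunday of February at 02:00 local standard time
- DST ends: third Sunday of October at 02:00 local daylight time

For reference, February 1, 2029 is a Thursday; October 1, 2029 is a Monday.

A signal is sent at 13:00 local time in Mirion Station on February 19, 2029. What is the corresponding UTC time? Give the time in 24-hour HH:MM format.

23:00

1 February 2029 is a Thursday, so the first Sunday is February 4 and the third is February 18.
1 October 2029 is a Monday, so the first Sunday is October 7 and the third is October 21.
Daylight saving runs 18 February – 21 October; February 19, 2029 is inside that window, so Mirion Station is at UTC−10:00.
13:00 local + 10h = 23:00 UTC.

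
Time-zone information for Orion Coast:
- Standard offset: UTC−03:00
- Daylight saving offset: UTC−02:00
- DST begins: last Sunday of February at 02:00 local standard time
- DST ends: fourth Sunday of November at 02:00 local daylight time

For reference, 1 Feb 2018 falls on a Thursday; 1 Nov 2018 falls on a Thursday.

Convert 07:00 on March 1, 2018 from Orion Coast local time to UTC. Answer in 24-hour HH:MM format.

1 February 2018 is a Thursday, so Sundays fall on 4, 11, 18, 25; the last is February 25.
1 November 2018 is a Thursday, so the first Sunday is November 4 and the fourth is November 25.
March 1, 2018 falls between 25 February and 25 November, so daylight saving is in effect and Orion Coast is at UTC−02:00.
07:00 local + 2h = 09:00 UTC.

09:00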